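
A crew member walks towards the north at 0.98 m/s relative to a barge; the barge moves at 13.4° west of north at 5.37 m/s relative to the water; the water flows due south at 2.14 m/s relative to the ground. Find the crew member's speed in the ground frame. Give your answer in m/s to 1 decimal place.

4.3 m/s

In east/north components (m/s): crew member relative to barge = (0.000, 0.980); barge relative to water = (-1.244, 5.224); water relative to ground = (0.000, -2.140).
Sum = (-1.244, 4.064) m/s.
Speed = |(-1.244, 4.064)| = 4.250 m/s.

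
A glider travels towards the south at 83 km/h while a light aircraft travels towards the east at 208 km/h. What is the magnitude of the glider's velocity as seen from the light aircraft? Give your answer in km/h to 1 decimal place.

Taking east as x and north as y: glider velocity = (0.000, -83.000) km/h; light aircraft velocity = (208.000, 0.000) km/h.
Velocity of glider relative to light aircraft = (0.000, -83.000) − (208.000, 0.000) = (-208.000, -83.000) km/h.
Magnitude = |(-208.000, -83.000)| = 223.949 km/h.

223.9 km/h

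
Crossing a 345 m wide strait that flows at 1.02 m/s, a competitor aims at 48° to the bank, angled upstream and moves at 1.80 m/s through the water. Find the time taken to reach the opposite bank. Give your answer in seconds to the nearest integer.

258 s

The component of the competitor's velocity perpendicular to the bank is 1.80 × sin 48° = 1.338 m/s.
The current is parallel to the bank, so it does not affect the crossing time.
Time = 345 / 1.338 = 257.913 s.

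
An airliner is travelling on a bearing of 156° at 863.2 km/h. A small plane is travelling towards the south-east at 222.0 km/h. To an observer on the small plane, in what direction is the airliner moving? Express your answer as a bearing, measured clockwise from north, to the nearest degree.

163°

Taking east as x and north as y: airliner velocity = (351.095, -788.572) km/h; small plane velocity = (156.978, -156.978) km/h.
Velocity of airliner relative to small plane = (351.095, -788.572) − (156.978, -156.978) = (194.117, -631.595) km/h.
Bearing = atan2(194.12, -631.59) = 162.92° clockwise from north.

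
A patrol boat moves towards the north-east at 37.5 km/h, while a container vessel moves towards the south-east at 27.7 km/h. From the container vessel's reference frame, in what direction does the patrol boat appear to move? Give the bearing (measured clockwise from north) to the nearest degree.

009°

Taking east as x and north as y: patrol boat velocity = (26.517, 26.517) km/h; container vessel velocity = (19.587, -19.587) km/h.
Velocity of patrol boat relative to container vessel = (26.517, 26.517) − (19.587, -19.587) = (6.930, 46.103) km/h.
Bearing = atan2(6.93, 46.10) = 8.55° clockwise from north.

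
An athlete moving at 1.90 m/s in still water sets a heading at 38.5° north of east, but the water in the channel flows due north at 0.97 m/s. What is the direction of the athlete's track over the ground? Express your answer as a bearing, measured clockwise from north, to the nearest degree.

Taking east as x and north as y: velocity relative to the water = (1.487, 1.183) m/s; the water relative to ground = (0.000, 0.970) m/s.
Velocity relative to ground = (1.487, 1.183) + (0.000, 0.970) = (1.487, 2.153) m/s.
Bearing = atan2(1.49, 2.15) = 34.63° clockwise from north.

035°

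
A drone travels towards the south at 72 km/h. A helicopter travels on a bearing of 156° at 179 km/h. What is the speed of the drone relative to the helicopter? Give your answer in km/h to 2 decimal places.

116.95 km/h

Taking east as x and north as y: drone velocity = (0.000, -72.000) km/h; helicopter velocity = (72.806, -163.525) km/h.
Velocity of drone relative to helicopter = (0.000, -72.000) − (72.806, -163.525) = (-72.806, 91.525) km/h.
Magnitude = |(-72.806, 91.525)| = 116.951 km/h.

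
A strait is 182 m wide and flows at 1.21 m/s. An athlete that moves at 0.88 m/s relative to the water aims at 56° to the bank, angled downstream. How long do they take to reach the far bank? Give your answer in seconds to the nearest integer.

The component of the athlete's velocity perpendicular to the bank is 0.88 × sin 56° = 0.730 m/s.
The flow acts along the bank and has no component across it.
Time = 182 / 0.730 = 249.468 s.

249 s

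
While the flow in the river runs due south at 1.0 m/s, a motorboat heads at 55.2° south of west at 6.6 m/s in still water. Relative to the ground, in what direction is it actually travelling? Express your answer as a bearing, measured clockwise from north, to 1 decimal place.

210.4°

Taking east as x and north as y: velocity relative to the water = (-3.767, -5.420) m/s; the water relative to ground = (0.000, -1.000) m/s.
Velocity relative to ground = (-3.767, -5.420) + (0.000, -1.000) = (-3.767, -6.420) m/s.
Bearing = atan2(-3.77, -6.42) = 210.40° clockwise from north.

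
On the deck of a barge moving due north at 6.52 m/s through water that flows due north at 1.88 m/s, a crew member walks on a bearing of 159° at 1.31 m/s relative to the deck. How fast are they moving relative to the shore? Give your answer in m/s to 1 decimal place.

7.2 m/s

In east/north components (m/s): crew member relative to barge = (0.469, -1.223); barge relative to water = (0.000, 6.520); water relative to ground = (0.000, 1.880).
Sum = (0.469, 7.177) m/s.
Speed = |(0.469, 7.177)| = 7.192 m/s.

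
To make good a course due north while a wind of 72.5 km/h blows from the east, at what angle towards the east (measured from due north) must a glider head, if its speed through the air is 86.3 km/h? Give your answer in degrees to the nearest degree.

57°

The wind pushes perpendicular to the desired track; the heading must have a component into the wind equal to 72.5 km/h: 86.3 sin θ = 72.5.
sin θ = 0.8401, so θ = 57.150°.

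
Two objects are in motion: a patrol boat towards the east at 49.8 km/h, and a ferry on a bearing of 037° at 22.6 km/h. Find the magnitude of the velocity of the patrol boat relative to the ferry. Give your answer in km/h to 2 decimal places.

40.45 km/h

Taking east as x and north as y: patrol boat velocity = (49.800, 0.000) km/h; ferry velocity = (13.601, 18.049) km/h.
Velocity of patrol boat relative to ferry = (49.800, 0.000) − (13.601, 18.049) = (36.199, -18.049) km/h.
Magnitude = |(36.199, -18.049)| = 40.449 km/h.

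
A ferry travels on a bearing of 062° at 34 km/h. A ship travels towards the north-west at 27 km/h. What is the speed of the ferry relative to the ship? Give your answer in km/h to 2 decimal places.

49.21 km/h

Taking east as x and north as y: ferry velocity = (30.020, 15.962) km/h; ship velocity = (-19.092, 19.092) km/h.
Velocity of ferry relative to ship = (30.020, 15.962) − (-19.092, 19.092) = (49.112, -3.130) km/h.
Magnitude = |(49.112, -3.130)| = 49.212 km/h.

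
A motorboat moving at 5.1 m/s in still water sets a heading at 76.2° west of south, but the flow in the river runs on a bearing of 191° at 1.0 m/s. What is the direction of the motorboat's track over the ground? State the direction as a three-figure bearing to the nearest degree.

247°

Taking east as x and north as y: velocity relative to the water = (-4.953, -1.217) m/s; the water relative to ground = (-0.191, -0.982) m/s.
Velocity relative to ground = (-4.953, -1.217) + (-0.191, -0.982) = (-5.144, -2.198) m/s.
Bearing = atan2(-5.14, -2.20) = 246.86° clockwise from north.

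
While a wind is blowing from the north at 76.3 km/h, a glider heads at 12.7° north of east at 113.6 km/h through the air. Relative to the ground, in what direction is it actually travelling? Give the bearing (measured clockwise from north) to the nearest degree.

Taking east as x and north as y: velocity relative to the air = (110.821, 24.975) km/h; the air relative to ground = (0.000, -76.300) km/h.
Velocity relative to ground = (110.821, 24.975) + (0.000, -76.300) = (110.821, -51.325) km/h.
Bearing = atan2(110.82, -51.33) = 114.85° clockwise from north.

115°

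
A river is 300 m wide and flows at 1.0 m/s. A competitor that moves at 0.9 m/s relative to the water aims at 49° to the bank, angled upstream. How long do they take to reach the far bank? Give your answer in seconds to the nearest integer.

442 s

The component of the competitor's velocity perpendicular to the bank is 0.9 × sin 49° = 0.679 m/s.
Only the cross-stream component determines the crossing time; the current contributes nothing perpendicular to the bank.
Time = 300 / 0.679 = 441.671 s.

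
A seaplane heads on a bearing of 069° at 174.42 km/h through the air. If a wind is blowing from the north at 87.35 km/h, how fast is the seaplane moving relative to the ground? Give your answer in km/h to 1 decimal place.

164.7 km/h

Taking east as x and north as y: velocity relative to the air = (162.835, 62.507) km/h; the air relative to ground = (0.000, -87.350) km/h.
Velocity relative to ground = (162.835, 62.507) + (0.000, -87.350) = (162.835, -24.843) km/h.
Speed = |(162.835, -24.843)| = 164.719 km/h.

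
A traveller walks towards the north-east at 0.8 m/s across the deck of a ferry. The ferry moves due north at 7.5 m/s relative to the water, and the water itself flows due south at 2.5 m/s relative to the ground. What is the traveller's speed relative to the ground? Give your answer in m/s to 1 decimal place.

In east/north components (m/s): traveller relative to ferry = (0.566, 0.566); ferry relative to water = (0.000, 7.500); water relative to ground = (0.000, -2.500).
Sum = (0.566, 5.566) m/s.
Speed = |(0.566, 5.566)| = 5.594 m/s.

5.6 m/s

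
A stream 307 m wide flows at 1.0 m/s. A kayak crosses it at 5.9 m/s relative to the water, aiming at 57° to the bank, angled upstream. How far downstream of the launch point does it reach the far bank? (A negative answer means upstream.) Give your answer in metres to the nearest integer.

-137 m

Perpendicular speed = 4.948 m/s; crossing time = 307 / 4.948 = 62.043 s.
Net downstream speed = -2.213 m/s.
Drift = -2.213 × 62.043 = -137.325 m (upstream).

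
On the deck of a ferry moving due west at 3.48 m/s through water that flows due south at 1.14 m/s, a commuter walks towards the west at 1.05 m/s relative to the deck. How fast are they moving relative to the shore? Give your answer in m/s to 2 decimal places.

4.67 m/s

In east/north components (m/s): commuter relative to ferry = (-1.050, 0.000); ferry relative to water = (-3.480, 0.000); water relative to ground = (0.000, -1.140).
Sum = (-4.530, -1.140) m/s.
Speed = |(-4.530, -1.140)| = 4.671 m/s.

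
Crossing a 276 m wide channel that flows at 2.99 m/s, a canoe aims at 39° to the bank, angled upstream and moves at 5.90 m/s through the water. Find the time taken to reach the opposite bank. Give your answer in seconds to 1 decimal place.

The component of the canoe's velocity perpendicular to the bank is 5.90 × sin 39° = 3.713 m/s.
The current is parallel to the bank, so it does not affect the crossing time.
Time = 276 / 3.713 = 74.334 s.

74.3 s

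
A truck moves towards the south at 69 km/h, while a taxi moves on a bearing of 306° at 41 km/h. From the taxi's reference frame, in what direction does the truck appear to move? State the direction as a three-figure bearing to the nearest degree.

160°

Taking east as x and north as y: truck velocity = (0.000, -69.000) km/h; taxi velocity = (-33.170, 24.099) km/h.
Velocity of truck relative to taxi = (0.000, -69.000) − (-33.170, 24.099) = (33.170, -93.099) km/h.
Bearing = atan2(33.17, -93.10) = 160.39° clockwise from north.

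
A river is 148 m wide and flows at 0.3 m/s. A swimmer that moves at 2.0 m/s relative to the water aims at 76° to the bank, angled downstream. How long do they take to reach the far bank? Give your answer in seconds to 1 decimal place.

The component of the swimmer's velocity perpendicular to the bank is 2.0 × sin 76° = 1.941 m/s.
Only the cross-stream component determines the crossing time; the current contributes nothing perpendicular to the bank.
Time = 148 / 1.941 = 76.265 s.

76.3 s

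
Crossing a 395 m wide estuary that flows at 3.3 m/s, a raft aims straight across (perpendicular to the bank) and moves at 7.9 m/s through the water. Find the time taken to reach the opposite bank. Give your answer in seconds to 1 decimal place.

50.0 s

The component of the raft's velocity perpendicular to the bank is 7.9 m/s.
The current is parallel to the bank, so it does not affect the crossing time.
Time = 395 / 7.900 = 50.000 s.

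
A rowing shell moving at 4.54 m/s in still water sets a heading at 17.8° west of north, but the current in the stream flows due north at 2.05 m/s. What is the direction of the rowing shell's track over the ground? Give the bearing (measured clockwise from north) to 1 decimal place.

347.7°

Taking east as x and north as y: velocity relative to the water = (-1.388, 4.323) m/s; the water relative to ground = (0.000, 2.050) m/s.
Velocity relative to ground = (-1.388, 4.323) + (0.000, 2.050) = (-1.388, 6.373) m/s.
Bearing = atan2(-1.39, 6.37) = 347.71° clockwise from north.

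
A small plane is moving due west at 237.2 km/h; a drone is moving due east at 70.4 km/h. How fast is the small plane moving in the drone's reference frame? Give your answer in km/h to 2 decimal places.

Taking east as x and north as y: small plane velocity = (-237.200, 0.000) km/h; drone velocity = (70.400, 0.000) km/h.
Velocity of small plane relative to drone = (-237.200, 0.000) − (70.400, 0.000) = (-307.600, 0.000) km/h.
Magnitude = |(-307.600, 0.000)| = 307.600 km/h.

307.60 km/h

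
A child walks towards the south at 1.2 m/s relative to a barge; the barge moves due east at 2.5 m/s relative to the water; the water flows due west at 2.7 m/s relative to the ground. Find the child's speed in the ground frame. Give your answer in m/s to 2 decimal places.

In east/north components (m/s): child relative to barge = (0.000, -1.200); barge relative to water = (2.500, 0.000); water relative to ground = (-2.700, 0.000).
Sum = (-0.200, -1.200) m/s.
Speed = |(-0.200, -1.200)| = 1.217 m/s.

1.22 m/s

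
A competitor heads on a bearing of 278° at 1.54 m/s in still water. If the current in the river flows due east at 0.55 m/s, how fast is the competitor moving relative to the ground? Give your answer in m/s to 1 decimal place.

Taking east as x and north as y: velocity relative to the water = (-1.525, 0.214) m/s; the water relative to ground = (0.550, 0.000) m/s.
Velocity relative to ground = (-1.525, 0.214) + (0.550, 0.000) = (-0.975, 0.214) m/s.
Speed = |(-0.975, 0.214)| = 0.998 m/s.

1.0 m/s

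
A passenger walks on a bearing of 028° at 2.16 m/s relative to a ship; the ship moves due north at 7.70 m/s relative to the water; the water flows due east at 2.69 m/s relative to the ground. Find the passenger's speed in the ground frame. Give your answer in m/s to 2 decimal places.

10.30 m/s

In east/north components (m/s): passenger relative to ship = (1.014, 1.907); ship relative to water = (0.000, 7.700); water relative to ground = (2.690, 0.000).
Sum = (3.704, 9.607) m/s.
Speed = |(3.704, 9.607)| = 10.296 m/s.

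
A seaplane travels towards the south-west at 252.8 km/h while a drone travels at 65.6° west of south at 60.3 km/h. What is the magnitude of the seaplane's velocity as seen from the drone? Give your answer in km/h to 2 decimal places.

197.50 km/h

Taking east as x and north as y: seaplane velocity = (-178.757, -178.757) km/h; drone velocity = (-54.914, -24.910) km/h.
Velocity of seaplane relative to drone = (-178.757, -178.757) − (-54.914, -24.910) = (-123.842, -153.846) km/h.
Magnitude = |(-123.842, -153.846)| = 197.498 km/h.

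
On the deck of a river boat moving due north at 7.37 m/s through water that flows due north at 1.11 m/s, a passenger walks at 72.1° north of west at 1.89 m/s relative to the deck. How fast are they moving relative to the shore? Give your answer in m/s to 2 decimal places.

In east/north components (m/s): passenger relative to river boat = (-0.581, 1.799); river boat relative to water = (0.000, 7.370); water relative to ground = (0.000, 1.110).
Sum = (-0.581, 10.279) m/s.
Speed = |(-0.581, 10.279)| = 10.295 m/s.

10.29 m/s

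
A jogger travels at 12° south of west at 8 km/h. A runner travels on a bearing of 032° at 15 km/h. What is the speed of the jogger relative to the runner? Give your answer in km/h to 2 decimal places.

Taking east as x and north as y: jogger velocity = (-7.825, -1.663) km/h; runner velocity = (7.949, 12.721) km/h.
Velocity of jogger relative to runner = (-7.825, -1.663) − (7.949, 12.721) = (-15.774, -14.384) km/h.
Magnitude = |(-15.774, -14.384)| = 21.348 km/h.

21.35 km/h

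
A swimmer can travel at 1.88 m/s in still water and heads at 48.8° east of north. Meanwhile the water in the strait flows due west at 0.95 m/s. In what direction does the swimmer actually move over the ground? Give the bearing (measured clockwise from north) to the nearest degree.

Taking east as x and north as y: velocity relative to the water = (1.415, 1.238) m/s; the water relative to ground = (-0.950, 0.000) m/s.
Velocity relative to ground = (1.415, 1.238) + (-0.950, 0.000) = (0.465, 1.238) m/s.
Bearing = atan2(0.46, 1.24) = 20.56° clockwise from north.

021°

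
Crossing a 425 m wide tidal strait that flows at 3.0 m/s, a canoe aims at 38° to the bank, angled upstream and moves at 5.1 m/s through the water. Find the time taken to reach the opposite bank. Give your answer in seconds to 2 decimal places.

The component of the canoe's velocity perpendicular to the bank is 5.1 × sin 38° = 3.140 m/s.
Only the cross-stream component determines the crossing time; the current contributes nothing perpendicular to the bank.
Time = 425 / 3.140 = 135.356 s.

135.36 s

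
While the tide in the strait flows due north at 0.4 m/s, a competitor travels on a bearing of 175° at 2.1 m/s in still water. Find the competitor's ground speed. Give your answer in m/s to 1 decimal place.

1.7 m/s

Taking east as x and north as y: velocity relative to the water = (0.183, -2.092) m/s; the water relative to ground = (0.000, 0.400) m/s.
Velocity relative to ground = (0.183, -2.092) + (0.000, 0.400) = (0.183, -1.692) m/s.
Speed = |(0.183, -1.692)| = 1.702 m/s.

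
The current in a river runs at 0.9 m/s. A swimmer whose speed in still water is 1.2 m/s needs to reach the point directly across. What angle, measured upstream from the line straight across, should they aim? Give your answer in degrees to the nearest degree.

To cancel the current, the upstream component of the swimmer's velocity must equal the flow: 1.2 sin θ = 0.9.
sin θ = 0.9 / 1.2 = 0.7500.
θ = arcsin(0.7500) = 48.590°.

49°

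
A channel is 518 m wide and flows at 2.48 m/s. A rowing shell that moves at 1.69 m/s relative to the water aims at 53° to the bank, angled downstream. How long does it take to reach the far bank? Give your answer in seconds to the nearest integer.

384 s

The component of the rowing shell's velocity perpendicular to the bank is 1.69 × sin 53° = 1.350 m/s.
Only the cross-stream component determines the crossing time; the current contributes nothing perpendicular to the bank.
Time = 518 / 1.350 = 383.791 s.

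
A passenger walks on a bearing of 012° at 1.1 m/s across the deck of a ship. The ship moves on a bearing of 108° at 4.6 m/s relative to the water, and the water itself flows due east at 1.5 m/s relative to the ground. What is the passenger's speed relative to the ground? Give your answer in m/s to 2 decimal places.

In east/north components (m/s): passenger relative to ship = (0.229, 1.076); ship relative to water = (4.375, -1.421); water relative to ground = (1.500, 0.000).
Sum = (6.104, -0.346) m/s.
Speed = |(6.104, -0.346)| = 6.113 m/s.

6.11 m/s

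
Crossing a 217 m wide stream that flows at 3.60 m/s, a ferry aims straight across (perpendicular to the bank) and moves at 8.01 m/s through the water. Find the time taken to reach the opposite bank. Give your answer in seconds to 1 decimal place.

The component of the ferry's velocity perpendicular to the bank is 8.01 m/s.
Only the cross-stream component determines the crossing time; the current contributes nothing perpendicular to the bank.
Time = 217 / 8.010 = 27.091 s.

27.1 s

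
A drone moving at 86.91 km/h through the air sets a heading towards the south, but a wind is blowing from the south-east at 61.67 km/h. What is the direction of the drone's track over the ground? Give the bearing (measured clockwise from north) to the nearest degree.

225°

Taking east as x and north as y: velocity relative to the air = (0.000, -86.910) km/h; the air relative to ground = (-43.607, 43.607) km/h.
Velocity relative to ground = (0.000, -86.910) + (-43.607, 43.607) = (-43.607, -43.303) km/h.
Bearing = atan2(-43.61, -43.30) = 225.20° clockwise from north.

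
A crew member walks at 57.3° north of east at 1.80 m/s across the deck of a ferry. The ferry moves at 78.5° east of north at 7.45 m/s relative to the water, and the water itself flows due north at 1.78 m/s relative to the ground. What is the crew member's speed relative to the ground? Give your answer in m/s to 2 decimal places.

9.55 m/s

In east/north components (m/s): crew member relative to ferry = (0.972, 1.515); ferry relative to water = (7.300, 1.485); water relative to ground = (0.000, 1.780).
Sum = (8.273, 4.780) m/s.
Speed = |(8.273, 4.780)| = 9.555 m/s.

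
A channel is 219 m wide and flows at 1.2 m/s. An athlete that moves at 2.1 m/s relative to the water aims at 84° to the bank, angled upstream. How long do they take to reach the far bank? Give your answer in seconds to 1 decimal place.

The component of the athlete's velocity perpendicular to the bank is 2.1 × sin 84° = 2.088 m/s.
The current is parallel to the bank, so it does not affect the crossing time.
Time = 219 / 2.088 = 104.860 s.

104.9 s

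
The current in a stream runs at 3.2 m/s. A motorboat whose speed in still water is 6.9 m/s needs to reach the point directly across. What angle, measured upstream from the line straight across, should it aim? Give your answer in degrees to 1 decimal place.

27.6°

To cancel the current, the upstream component of the motorboat's velocity must equal the flow: 6.9 sin θ = 3.2.
sin θ = 3.2 / 6.9 = 0.4638.
θ = arcsin(0.4638) = 27.631°.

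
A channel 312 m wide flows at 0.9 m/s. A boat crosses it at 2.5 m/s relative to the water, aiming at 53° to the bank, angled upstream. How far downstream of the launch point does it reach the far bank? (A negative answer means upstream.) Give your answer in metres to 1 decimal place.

-94.5 m

Perpendicular speed = 1.997 m/s; crossing time = 312 / 1.997 = 156.267 s.
Net downstream speed = -0.605 m/s.
Drift = -0.605 × 156.267 = -94.469 m (upstream).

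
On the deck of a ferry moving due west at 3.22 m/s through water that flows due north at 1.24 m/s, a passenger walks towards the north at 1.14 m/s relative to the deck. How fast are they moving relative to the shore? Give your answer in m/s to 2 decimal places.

In east/north components (m/s): passenger relative to ferry = (0.000, 1.140); ferry relative to water = (-3.220, 0.000); water relative to ground = (0.000, 1.240).
Sum = (-3.220, 2.380) m/s.
Speed = |(-3.220, 2.380)| = 4.004 m/s.

4.00 m/s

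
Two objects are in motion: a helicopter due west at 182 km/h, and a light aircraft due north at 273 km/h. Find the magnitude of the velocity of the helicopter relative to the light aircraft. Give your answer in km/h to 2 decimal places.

Taking east as x and north as y: helicopter velocity = (-182.000, 0.000) km/h; light aircraft velocity = (0.000, 273.000) km/h.
Velocity of helicopter relative to light aircraft = (-182.000, 0.000) − (0.000, 273.000) = (-182.000, -273.000) km/h.
Magnitude = |(-182.000, -273.000)| = 328.105 km/h.

328.11 km/h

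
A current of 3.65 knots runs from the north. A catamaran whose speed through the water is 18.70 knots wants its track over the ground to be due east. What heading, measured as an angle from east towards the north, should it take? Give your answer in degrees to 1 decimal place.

11.3°

The current pushes perpendicular to the desired track; the heading must have a component into the current equal to 3.65 knots: 18.70 sin θ = 3.65.
sin θ = 0.1952, so θ = 11.256°.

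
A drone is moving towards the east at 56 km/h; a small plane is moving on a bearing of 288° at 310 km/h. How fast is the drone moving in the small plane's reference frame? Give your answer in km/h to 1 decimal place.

363.7 km/h

Taking east as x and north as y: drone velocity = (56.000, 0.000) km/h; small plane velocity = (-294.828, 95.795) km/h.
Velocity of drone relative to small plane = (56.000, 0.000) − (-294.828, 95.795) = (350.828, -95.795) km/h.
Magnitude = |(350.828, -95.795)| = 363.671 km/h.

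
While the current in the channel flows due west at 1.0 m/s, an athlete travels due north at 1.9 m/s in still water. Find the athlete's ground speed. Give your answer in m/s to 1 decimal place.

Taking east as x and north as y: velocity relative to the water = (0.000, 1.900) m/s; the water relative to ground = (-1.000, 0.000) m/s.
Velocity relative to ground = (0.000, 1.900) + (-1.000, 0.000) = (-1.000, 1.900) m/s.
Speed = |(-1.000, 1.900)| = 2.147 m/s.

2.1 m/s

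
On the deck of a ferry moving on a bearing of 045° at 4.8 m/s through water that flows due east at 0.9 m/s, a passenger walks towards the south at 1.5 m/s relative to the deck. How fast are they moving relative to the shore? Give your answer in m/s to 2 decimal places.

4.69 m/s

In east/north components (m/s): passenger relative to ferry = (0.000, -1.500); ferry relative to water = (3.394, 3.394); water relative to ground = (0.900, 0.000).
Sum = (4.294, 1.894) m/s.
Speed = |(4.294, 1.894)| = 4.693 m/s.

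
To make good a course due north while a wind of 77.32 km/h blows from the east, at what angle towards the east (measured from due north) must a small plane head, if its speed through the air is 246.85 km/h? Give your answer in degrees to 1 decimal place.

18.3°

The wind pushes perpendicular to the desired track; the heading must have a component into the wind equal to 77.32 km/h: 246.85 sin θ = 77.32.
sin θ = 0.3132, so θ = 18.254°.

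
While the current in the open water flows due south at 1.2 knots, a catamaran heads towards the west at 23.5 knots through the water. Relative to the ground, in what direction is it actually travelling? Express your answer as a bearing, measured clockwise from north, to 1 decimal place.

Taking east as x and north as y: velocity relative to the water = (-23.500, 0.000) knots; the water relative to ground = (0.000, -1.200) knots.
Velocity relative to ground = (-23.500, 0.000) + (0.000, -1.200) = (-23.500, -1.200) knots.
Bearing = atan2(-23.50, -1.20) = 267.08° clockwise from north.

267.1°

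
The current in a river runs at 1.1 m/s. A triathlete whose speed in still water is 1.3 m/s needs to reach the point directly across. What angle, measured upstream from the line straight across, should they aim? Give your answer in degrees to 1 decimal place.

57.8°

To cancel the current, the upstream component of the triathlete's velocity must equal the flow: 1.3 sin θ = 1.1.
sin θ = 1.1 / 1.3 = 0.8462.
θ = arcsin(0.8462) = 57.796°.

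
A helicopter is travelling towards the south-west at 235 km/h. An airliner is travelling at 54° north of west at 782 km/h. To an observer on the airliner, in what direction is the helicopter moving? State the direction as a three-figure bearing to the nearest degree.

160°

Taking east as x and north as y: helicopter velocity = (-166.170, -166.170) km/h; airliner velocity = (-459.648, 632.651) km/h.
Velocity of helicopter relative to airliner = (-166.170, -166.170) − (-459.648, 632.651) = (293.478, -798.821) km/h.
Bearing = atan2(293.48, -798.82) = 159.83° clockwise from north.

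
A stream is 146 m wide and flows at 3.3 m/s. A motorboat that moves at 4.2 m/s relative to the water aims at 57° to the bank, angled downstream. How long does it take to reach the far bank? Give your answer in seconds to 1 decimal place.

41.4 s

The component of the motorboat's velocity perpendicular to the bank is 4.2 × sin 57° = 3.522 m/s.
Only the cross-stream component determines the crossing time; the current contributes nothing perpendicular to the bank.
Time = 146 / 3.522 = 41.449 s.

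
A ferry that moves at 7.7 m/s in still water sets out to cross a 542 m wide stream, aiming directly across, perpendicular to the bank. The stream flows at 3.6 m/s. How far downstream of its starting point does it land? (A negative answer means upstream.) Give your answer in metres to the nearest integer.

253 m

Perpendicular speed = 7.700 m/s; crossing time = 542 / 7.700 = 70.390 s.
Net downstream speed = 3.600 m/s.
Drift = 3.600 × 70.390 = 253.403 m (downstream).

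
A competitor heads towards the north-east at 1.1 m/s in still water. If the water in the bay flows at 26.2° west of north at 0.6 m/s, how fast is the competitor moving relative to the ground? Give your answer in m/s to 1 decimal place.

1.4 m/s

Taking east as x and north as y: velocity relative to the water = (0.778, 0.778) m/s; the water relative to ground = (-0.265, 0.538) m/s.
Velocity relative to ground = (0.778, 0.778) + (-0.265, 0.538) = (0.513, 1.316) m/s.
Speed = |(0.513, 1.316)| = 1.413 m/s.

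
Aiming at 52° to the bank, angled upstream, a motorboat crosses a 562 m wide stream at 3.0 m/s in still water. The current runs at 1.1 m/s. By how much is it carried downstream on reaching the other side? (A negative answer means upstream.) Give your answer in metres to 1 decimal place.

Perpendicular speed = 2.364 m/s; crossing time = 562 / 2.364 = 237.729 s.
Net downstream speed = -0.747 m/s.
Drift = -0.747 × 237.729 = -177.580 m (upstream).

-177.6 m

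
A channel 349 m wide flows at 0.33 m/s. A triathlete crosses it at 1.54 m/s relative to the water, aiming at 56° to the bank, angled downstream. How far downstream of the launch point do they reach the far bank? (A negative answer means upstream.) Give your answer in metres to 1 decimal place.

325.6 m

Perpendicular speed = 1.277 m/s; crossing time = 349 / 1.277 = 273.357 s.
Net downstream speed = 1.191 m/s.
Drift = 1.191 × 273.357 = 325.611 m (downstream).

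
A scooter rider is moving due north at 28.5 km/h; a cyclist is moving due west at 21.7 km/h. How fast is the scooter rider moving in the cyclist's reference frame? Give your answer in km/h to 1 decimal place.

35.8 km/h

Taking east as x and north as y: scooter rider velocity = (0.000, 28.500) km/h; cyclist velocity = (-21.700, 0.000) km/h.
Velocity of scooter rider relative to cyclist = (0.000, 28.500) − (-21.700, 0.000) = (21.700, 28.500) km/h.
Magnitude = |(21.700, 28.500)| = 35.821 km/h.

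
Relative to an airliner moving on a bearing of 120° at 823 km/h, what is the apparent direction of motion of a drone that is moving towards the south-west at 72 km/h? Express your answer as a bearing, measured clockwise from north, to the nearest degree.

Taking east as x and north as y: drone velocity = (-50.912, -50.912) km/h; airliner velocity = (712.739, -411.500) km/h.
Velocity of drone relative to airliner = (-50.912, -50.912) − (712.739, -411.500) = (-763.651, 360.588) km/h.
Bearing = atan2(-763.65, 360.59) = 295.28° clockwise from north.

295°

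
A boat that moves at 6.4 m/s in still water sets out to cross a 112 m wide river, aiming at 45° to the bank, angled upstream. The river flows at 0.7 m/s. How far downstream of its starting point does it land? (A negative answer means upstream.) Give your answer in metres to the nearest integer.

Perpendicular speed = 4.525 m/s; crossing time = 112 / 4.525 = 24.749 s.
Net downstream speed = -3.825 m/s.
Drift = -3.825 × 24.749 = -94.676 m (upstream).

-95 m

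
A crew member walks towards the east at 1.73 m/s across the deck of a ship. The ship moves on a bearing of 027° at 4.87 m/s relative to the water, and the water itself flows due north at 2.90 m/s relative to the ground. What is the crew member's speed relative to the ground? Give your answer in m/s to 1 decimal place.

8.2 m/s

In east/north components (m/s): crew member relative to ship = (1.730, 0.000); ship relative to water = (2.211, 4.339); water relative to ground = (0.000, 2.900).
Sum = (3.941, 7.239) m/s.
Speed = |(3.941, 7.239)| = 8.242 m/s.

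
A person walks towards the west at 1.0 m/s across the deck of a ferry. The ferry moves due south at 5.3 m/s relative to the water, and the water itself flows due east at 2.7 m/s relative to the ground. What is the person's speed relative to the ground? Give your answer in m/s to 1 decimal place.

5.6 m/s

In east/north components (m/s): person relative to ferry = (-1.000, 0.000); ferry relative to water = (0.000, -5.300); water relative to ground = (2.700, 0.000).
Sum = (1.700, -5.300) m/s.
Speed = |(1.700, -5.300)| = 5.566 m/s.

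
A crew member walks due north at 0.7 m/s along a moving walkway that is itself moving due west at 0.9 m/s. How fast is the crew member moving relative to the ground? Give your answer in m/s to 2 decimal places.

Taking east as x and north as y: moving walkway velocity = (-0.900, 0.000) m/s; crew member velocity relative to moving walkway = (0.000, 0.700) m/s.
Velocity relative to ground = (-0.900, 0.000) + (0.000, 0.700) = (-0.900, 0.700) m/s.
Speed = |(-0.900, 0.700)| = 1.140 m/s.

1.14 m/s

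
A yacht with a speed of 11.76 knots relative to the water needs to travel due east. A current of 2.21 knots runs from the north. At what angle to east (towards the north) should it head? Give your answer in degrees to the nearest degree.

11°

The current pushes perpendicular to the desired track; the heading must have a component into the current equal to 2.21 knots: 11.76 sin θ = 2.21.
sin θ = 0.1879, so θ = 10.832°.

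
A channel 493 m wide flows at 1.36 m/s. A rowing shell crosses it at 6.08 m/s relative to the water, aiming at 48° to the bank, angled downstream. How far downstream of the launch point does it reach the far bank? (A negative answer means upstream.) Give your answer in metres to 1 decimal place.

Perpendicular speed = 4.518 m/s; crossing time = 493 / 4.518 = 109.111 s.
Net downstream speed = 5.428 m/s.
Drift = 5.428 × 109.111 = 592.291 m (downstream).

592.3 m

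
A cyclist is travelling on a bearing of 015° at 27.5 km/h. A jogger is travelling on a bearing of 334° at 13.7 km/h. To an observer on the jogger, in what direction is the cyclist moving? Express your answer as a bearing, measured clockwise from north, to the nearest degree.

043°

Taking east as x and north as y: cyclist velocity = (7.118, 26.563) km/h; jogger velocity = (-6.006, 12.313) km/h.
Velocity of cyclist relative to jogger = (7.118, 26.563) − (-6.006, 12.313) = (13.123, 14.249) km/h.
Bearing = atan2(13.12, 14.25) = 42.64° clockwise from north.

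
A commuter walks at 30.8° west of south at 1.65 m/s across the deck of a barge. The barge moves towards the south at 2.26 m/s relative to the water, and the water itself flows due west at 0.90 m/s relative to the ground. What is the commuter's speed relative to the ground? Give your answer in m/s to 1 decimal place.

In east/north components (m/s): commuter relative to barge = (-0.845, -1.417); barge relative to water = (0.000, -2.260); water relative to ground = (-0.900, 0.000).
Sum = (-1.745, -3.677) m/s.
Speed = |(-1.745, -3.677)| = 4.070 m/s.

4.1 m/s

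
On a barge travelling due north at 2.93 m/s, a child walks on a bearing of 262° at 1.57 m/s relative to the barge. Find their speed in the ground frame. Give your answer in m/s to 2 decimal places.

3.13 m/s

Taking east as x and north as y: barge velocity = (0.000, 2.930) m/s; child velocity relative to barge = (-1.555, -0.219) m/s.
Velocity relative to ground = (0.000, 2.930) + (-1.555, -0.219) = (-1.555, 2.711) m/s.
Speed = |(-1.555, 2.711)| = 3.126 m/s.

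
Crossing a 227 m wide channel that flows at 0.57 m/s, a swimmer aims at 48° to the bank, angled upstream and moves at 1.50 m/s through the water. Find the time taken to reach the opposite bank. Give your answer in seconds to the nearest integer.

The component of the swimmer's velocity perpendicular to the bank is 1.50 × sin 48° = 1.115 m/s.
The flow acts along the bank and has no component across it.
Time = 227 / 1.115 = 203.639 s.

204 s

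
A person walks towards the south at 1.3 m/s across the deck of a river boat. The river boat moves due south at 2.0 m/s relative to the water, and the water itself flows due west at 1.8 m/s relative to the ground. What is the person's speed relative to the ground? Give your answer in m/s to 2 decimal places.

In east/north components (m/s): person relative to river boat = (0.000, -1.300); river boat relative to water = (0.000, -2.000); water relative to ground = (-1.800, 0.000).
Sum = (-1.800, -3.300) m/s.
Speed = |(-1.800, -3.300)| = 3.759 m/s.

3.76 m/s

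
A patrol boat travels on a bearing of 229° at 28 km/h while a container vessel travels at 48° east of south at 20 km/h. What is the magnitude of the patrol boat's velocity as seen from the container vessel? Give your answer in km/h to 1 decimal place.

36.3 km/h

Taking east as x and north as y: patrol boat velocity = (-21.132, -18.370) km/h; container vessel velocity = (14.863, -13.383) km/h.
Velocity of patrol boat relative to container vessel = (-21.132, -18.370) − (14.863, -13.383) = (-35.995, -4.987) km/h.
Magnitude = |(-35.995, -4.987)| = 36.339 km/h.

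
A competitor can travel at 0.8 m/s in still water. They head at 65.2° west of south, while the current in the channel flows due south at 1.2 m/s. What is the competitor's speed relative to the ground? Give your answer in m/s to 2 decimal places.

1.70 m/s

Taking east as x and north as y: velocity relative to the water = (-0.726, -0.336) m/s; the water relative to ground = (0.000, -1.200) m/s.
Velocity relative to ground = (-0.726, -0.336) + (0.000, -1.200) = (-0.726, -1.536) m/s.
Speed = |(-0.726, -1.536)| = 1.699 m/s.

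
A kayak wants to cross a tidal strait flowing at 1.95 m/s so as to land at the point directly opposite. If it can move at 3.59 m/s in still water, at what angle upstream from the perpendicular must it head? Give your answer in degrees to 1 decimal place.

To cancel the current, the upstream component of the kayak's velocity must equal the flow: 3.59 sin θ = 1.95.
sin θ = 1.95 / 3.59 = 0.5432.
θ = arcsin(0.5432) = 32.900°.

32.9°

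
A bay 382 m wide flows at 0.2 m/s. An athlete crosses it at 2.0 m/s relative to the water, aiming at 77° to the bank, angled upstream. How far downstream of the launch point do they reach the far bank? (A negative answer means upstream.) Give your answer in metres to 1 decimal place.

-49.0 m

Perpendicular speed = 1.949 m/s; crossing time = 382 / 1.949 = 196.024 s.
Net downstream speed = -0.250 m/s.
Drift = -0.250 × 196.024 = -48.987 m (upstream).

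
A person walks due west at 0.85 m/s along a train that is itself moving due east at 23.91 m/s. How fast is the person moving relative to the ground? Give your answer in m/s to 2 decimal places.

Taking east as x and north as y: train velocity = (23.910, 0.000) m/s; person velocity relative to train = (-0.850, 0.000) m/s.
Velocity relative to ground = (23.910, 0.000) + (-0.850, 0.000) = (23.060, 0.000) m/s.
Speed = |(23.060, 0.000)| = 23.060 m/s.

23.06 m/s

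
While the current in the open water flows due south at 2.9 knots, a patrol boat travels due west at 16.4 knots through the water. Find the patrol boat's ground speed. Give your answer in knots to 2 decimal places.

Taking east as x and north as y: velocity relative to the water = (-16.400, 0.000) knots; the water relative to ground = (0.000, -2.900) knots.
Velocity relative to ground = (-16.400, 0.000) + (0.000, -2.900) = (-16.400, -2.900) knots.
Speed = |(-16.400, -2.900)| = 16.654 knots.

16.65 knots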